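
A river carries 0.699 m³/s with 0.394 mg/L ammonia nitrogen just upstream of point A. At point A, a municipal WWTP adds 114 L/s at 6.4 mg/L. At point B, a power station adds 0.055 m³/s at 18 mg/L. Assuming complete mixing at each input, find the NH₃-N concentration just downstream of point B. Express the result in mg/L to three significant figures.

2.30 mg/L

114 L/s = 0.114 m³/s.
After input A: C = (0.699·0.394 + 0.114·6.4) / 0.813 = 1.236 mg/L.
After input B: C = (0.813·1.236 + 0.055·18) / 0.868 = 2.298 mg/L.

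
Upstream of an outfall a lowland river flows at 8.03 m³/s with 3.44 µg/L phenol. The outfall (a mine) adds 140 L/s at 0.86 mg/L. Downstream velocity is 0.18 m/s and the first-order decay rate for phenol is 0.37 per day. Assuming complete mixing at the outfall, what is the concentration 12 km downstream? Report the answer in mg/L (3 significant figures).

0.0136 mg/L

140 L/s = 0.14 m³/s.
3.44 µg/L = 0.00344 mg/L.
After complete mixing, C₀ = (0.14·0.86 + 8.03·0.00344) / 8.17 = 0.01812 mg/L.
Travel time t = 1.2e+04 m / 0.18 m/s = 6.667e+04 s = 0.7716 d.
C = 0.01812·exp(−0.37·0.7716) = 0.01812·0.7516 = 0.01362 mg/L.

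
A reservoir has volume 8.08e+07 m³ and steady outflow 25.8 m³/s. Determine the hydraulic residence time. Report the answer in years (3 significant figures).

0.0992 yr

Q = 25.8 m³/s × 3.156e+07 s/yr = 8.142e+08 m³/yr.
Hydraulic residence time τ = V/Q = 8.08e+07/8.142e+08 = 0.09924 yr.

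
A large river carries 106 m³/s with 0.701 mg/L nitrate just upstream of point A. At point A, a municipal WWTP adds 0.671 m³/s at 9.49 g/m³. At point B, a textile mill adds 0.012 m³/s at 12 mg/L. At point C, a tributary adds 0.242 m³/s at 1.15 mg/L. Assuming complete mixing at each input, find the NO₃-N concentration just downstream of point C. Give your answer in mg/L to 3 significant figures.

0.758 mg/L

After input A: C = (106·0.701 + 0.671·9.49) / 106.7 = 0.7563 mg/L.
After input B: C = (106.7·0.7563 + 0.012·12) / 106.7 = 0.7576 mg/L.
After input C: C = (106.7·0.7576 + 0.242·1.15) / 106.9 = 0.7584 mg/L.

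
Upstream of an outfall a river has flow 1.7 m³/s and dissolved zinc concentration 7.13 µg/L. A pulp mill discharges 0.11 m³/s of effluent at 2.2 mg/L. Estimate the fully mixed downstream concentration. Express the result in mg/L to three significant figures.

0.140 mg/L

7.13 µg/L = 0.00713 mg/L.
By mass balance at complete mixing, C = (0.11·2.2 + 1.7·0.00713) / (0.11 + 1.7) = 0.2541/1.81 = 0.1404 mg/L.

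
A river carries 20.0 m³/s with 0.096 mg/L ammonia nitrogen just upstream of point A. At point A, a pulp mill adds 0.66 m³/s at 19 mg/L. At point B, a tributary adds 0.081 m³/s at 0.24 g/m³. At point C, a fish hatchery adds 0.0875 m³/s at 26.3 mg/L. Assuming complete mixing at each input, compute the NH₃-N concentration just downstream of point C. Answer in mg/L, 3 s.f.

0.806 mg/L

After input A: C = (20·0.096 + 0.66·19) / 20.66 = 0.6999 mg/L.
After input B: C = (20.66·0.6999 + 0.081·0.24) / 20.74 = 0.6981 mg/L.
After input C: C = (20.74·0.6981 + 0.0875·26.3) / 20.83 = 0.8057 mg/L.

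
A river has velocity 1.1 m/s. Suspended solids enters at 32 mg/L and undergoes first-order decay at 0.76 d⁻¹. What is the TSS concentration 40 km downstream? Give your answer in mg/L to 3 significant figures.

23.2 mg/L

Travel time t = 40 km / 1.1 m/s = 4e+04/1.1 = 3.636e+04 s = 0.4209 d.
First-order decay: C = 32·exp(−0.76·0.4209) = 32·0.7262 = 23.24 mg/L.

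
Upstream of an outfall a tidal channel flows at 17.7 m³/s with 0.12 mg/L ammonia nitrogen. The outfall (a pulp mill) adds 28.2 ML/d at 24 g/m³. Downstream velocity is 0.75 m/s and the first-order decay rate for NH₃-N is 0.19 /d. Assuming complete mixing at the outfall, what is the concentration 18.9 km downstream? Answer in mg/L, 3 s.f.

28.2 ML/d = 0.3264 m³/s.
After complete mixing, C₀ = (0.3264·24 + 17.7·0.12) / 18.03 = 0.5524 mg/L.
Travel time t = 1.89e+04 m / 0.75 m/s = 2.52e+04 s = 0.2917 d.
C = 0.5524·exp(−0.19·0.2917) = 0.5524·0.9461 = 0.5226 mg/L.

0.523 mg/L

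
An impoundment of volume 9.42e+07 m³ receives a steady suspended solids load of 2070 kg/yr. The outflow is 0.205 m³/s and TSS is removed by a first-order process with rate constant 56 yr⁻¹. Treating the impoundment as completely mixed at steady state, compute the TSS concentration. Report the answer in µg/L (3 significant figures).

Outflow Q = 0.205 m³/s × 3.156e+07 s/yr = 6.469e+06 m³/yr.
Steady-state CSTR mass balance: W = Q·C + k·V·C, so C = W/(Q + kV).
Q + kV = 6.469e+06 + 56·9.42e+07 = 5.282e+09 m³/yr.
C = 2070/5.282e+09 = 3.919e-07 kg/m³ = 0.0003919 mg/L = 0.3919 µg/L.

0.392 µg/L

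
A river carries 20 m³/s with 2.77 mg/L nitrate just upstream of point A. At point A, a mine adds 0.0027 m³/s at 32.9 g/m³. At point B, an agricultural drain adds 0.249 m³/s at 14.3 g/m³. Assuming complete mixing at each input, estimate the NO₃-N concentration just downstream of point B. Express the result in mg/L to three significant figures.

After input A: C = (20·2.77 + 0.0027·32.9) / 20 = 2.774 mg/L.
After input B: C = (20·2.774 + 0.249·14.3) / 20.25 = 2.916 mg/L.

2.92 mg/L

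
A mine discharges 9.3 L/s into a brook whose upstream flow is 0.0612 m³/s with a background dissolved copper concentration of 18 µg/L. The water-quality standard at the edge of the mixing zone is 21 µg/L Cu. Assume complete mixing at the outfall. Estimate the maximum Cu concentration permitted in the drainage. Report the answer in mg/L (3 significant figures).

0.0407 mg/L

9.3 L/s = 0.0093 m³/s.
18 µg/L = 0.018 mg/L.
21 µg/L = 0.021 mg/L.
Mass balance: 0.021·0.0705 = 0.0093·Cₑ + 0.0612·0.018.
Cₑ = (0.001481 − 0.001102) / 0.0093 = 0.04074 mg/L.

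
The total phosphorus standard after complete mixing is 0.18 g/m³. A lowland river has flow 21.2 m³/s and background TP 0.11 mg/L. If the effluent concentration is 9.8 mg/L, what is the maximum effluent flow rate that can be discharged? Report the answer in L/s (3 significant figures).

Mass balance at complete mixing: C_std·(Q_w + Q_r) = Q_w·C_e + Q_r·C_b.
Rearranging, Q_w = Q_r·(C_std − C_b)/(C_e − C_std) = 21.2·(0.18 − 0.11) / (9.8 − 0.18) = 0.1543 m³/s.
= 154.3 L/s.

154 L/s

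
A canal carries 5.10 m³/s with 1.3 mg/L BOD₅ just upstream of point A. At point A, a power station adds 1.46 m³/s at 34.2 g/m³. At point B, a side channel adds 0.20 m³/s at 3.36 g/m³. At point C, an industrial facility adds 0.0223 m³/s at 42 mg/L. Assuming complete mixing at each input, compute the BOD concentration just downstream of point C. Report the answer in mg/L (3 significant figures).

After input A: C = (5.1·1.3 + 1.46·34.2) / 6.56 = 8.622 mg/L.
After input B: C = (6.56·8.622 + 0.2·3.36) / 6.76 = 8.467 mg/L.
After input C: C = (6.76·8.467 + 0.0223·42) / 6.782 = 8.577 mg/L.

8.58 mg/L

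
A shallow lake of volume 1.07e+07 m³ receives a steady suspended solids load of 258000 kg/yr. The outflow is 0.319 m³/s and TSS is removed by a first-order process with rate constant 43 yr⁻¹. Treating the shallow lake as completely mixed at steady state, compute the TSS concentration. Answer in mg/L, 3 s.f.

Outflow Q = 0.319 m³/s × 3.156e+07 s/yr = 1.007e+07 m³/yr.
Steady-state CSTR mass balance: W = Q·C + k·V·C, so C = W/(Q + kV).
Q + kV = 1.007e+07 + 43·1.07e+07 = 4.702e+08 m³/yr.
C = 258000/4.702e+08 = 0.0005487 kg/m³ = 0.5487 mg/L.

0.549 mg/L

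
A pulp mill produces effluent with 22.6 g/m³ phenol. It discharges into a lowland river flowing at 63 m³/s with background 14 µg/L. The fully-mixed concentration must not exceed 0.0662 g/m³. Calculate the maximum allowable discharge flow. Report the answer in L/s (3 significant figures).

14 µg/L = 0.014 mg/L.
Mass balance at complete mixing: C_std·(Q_w + Q_r) = Q_w·C_e + Q_r·C_b.
Rearranging, Q_w = Q_r·(C_std − C_b)/(C_e − C_std) = 63·(0.0662 − 0.014) / (22.6 − 0.0662) = 0.1459 m³/s.
= 145.9 L/s.

146 L/s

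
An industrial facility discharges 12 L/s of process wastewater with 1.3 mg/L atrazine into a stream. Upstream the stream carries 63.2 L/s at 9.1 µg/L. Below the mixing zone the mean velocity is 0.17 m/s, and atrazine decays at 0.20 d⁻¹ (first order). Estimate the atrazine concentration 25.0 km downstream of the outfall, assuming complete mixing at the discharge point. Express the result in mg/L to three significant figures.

0.153 mg/L

12 L/s = 0.012 m³/s.
63.2 L/s = 0.0632 m³/s.
9.1 µg/L = 0.0091 mg/L.
After complete mixing, C₀ = (0.012·1.3 + 0.0632·0.0091) / 0.0752 = 0.2151 mg/L.
Travel time t = 2.5e+04 m / 0.17 m/s = 1.471e+05 s = 1.702 d.
C = 0.2151·exp(−0.20·1.702) = 0.2151·0.7115 = 0.153 mg/L.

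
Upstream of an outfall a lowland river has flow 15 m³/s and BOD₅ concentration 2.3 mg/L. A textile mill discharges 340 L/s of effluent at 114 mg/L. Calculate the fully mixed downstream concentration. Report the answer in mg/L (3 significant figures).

340 L/s = 0.34 m³/s.
Conservation of mass across the mixing zone: C = (0.34·114 + 15·2.3) / (0.34 + 15) = 73.26/15.34 = 4.776 mg/L.

4.78 mg/L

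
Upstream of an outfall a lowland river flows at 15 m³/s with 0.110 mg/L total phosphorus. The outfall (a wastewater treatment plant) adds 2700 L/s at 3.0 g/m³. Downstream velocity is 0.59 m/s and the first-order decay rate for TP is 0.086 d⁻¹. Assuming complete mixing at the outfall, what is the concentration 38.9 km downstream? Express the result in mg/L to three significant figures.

0.516 mg/L

2700 L/s = 2.7 m³/s.
After complete mixing, C₀ = (2.7·3 + 15·0.11) / 17.7 = 0.5508 mg/L.
Travel time t = 3.89e+04 m / 0.59 m/s = 6.593e+04 s = 0.7631 d.
C = 0.5508·exp(−0.086·0.7631) = 0.5508·0.9365 = 0.5159 mg/L.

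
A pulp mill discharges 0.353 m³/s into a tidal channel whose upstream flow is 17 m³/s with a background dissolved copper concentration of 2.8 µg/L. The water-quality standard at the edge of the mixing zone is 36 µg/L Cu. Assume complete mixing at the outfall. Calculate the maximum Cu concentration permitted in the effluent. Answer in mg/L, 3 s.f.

2.8 µg/L = 0.0028 mg/L.
36 µg/L = 0.036 mg/L.
Mass balance: 0.036·17.35 = 0.353·Cₑ + 17·0.0028.
Cₑ = (0.6247 − 0.0476) / 0.353 = 1.635 mg/L.

1.63 mg/L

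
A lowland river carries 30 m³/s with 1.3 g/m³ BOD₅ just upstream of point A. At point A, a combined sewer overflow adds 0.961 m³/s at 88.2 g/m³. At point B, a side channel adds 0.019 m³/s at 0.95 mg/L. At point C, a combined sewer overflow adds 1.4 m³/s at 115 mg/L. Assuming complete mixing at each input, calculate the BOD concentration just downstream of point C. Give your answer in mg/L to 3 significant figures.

After input A: C = (30·1.3 + 0.961·88.2) / 30.96 = 3.997 mg/L.
After input B: C = (30.96·3.997 + 0.019·0.95) / 30.98 = 3.995 mg/L.
After input C: C = (30.98·3.995 + 1.4·115) / 32.38 = 8.795 mg/L.

8.79 mg/L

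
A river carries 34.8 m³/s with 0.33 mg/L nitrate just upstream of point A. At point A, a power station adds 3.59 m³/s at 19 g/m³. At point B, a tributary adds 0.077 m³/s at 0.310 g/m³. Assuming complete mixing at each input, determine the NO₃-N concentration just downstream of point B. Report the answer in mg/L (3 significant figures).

2.07 mg/L

After input A: C = (34.8·0.33 + 3.59·19) / 38.39 = 2.076 mg/L.
After input B: C = (38.39·2.076 + 0.077·0.31) / 38.47 = 2.072 mg/L.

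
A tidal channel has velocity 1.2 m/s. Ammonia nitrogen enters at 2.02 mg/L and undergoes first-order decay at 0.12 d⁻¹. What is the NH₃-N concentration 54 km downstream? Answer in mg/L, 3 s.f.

Travel time t = 54 km / 1.2 m/s = 5.4e+04/1.2 = 4.5e+04 s = 0.5208 d.
First-order decay: C = 2.02·exp(−0.12·0.5208) = 2.02·0.9394 = 1.898 mg/L.

1.90 mg/L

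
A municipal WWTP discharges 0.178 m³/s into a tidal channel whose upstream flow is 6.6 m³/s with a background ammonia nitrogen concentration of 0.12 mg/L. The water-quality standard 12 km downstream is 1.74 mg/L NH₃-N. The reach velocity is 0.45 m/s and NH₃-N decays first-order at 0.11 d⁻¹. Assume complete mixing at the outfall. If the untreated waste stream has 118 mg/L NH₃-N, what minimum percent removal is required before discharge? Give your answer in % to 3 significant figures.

Travel time to the compliance point: t = 1.2e+04/0.45 = 2.667e+04 s = 0.3086 d; decay factor exp(−0.11·0.3086) = 0.9666.
So the concentration just after mixing may be at most 1.74/0.9666 = 1.8 mg/L.
Mass balance: 1.8·6.778 = 0.178·Cₑ + 6.6·0.12.
Cₑ = (12.2 − 0.792) / 0.178 = 64.1 mg/L.
Required removal = 1 − 64.1/118 = 45.68 %.

45.7 %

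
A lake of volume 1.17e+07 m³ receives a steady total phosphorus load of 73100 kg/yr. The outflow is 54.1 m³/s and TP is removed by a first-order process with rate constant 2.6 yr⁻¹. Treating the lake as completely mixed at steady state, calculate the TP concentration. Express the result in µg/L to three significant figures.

42.1 µg/L

Outflow Q = 54.1 m³/s × 3.156e+07 s/yr = 1.707e+09 m³/yr.
Steady-state CSTR mass balance: W = Q·C + k·V·C, so C = W/(Q + kV).
Q + kV = 1.707e+09 + 2.6·1.17e+07 = 1.738e+09 m³/yr.
C = 73100/1.738e+09 = 4.207e-05 kg/m³ = 0.04207 mg/L = 42.07 µg/L.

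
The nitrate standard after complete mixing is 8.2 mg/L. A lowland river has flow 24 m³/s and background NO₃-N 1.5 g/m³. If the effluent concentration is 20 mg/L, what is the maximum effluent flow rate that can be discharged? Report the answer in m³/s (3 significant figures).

13.6 m³/s

Mass balance at complete mixing: C_std·(Q_w + Q_r) = Q_w·C_e + Q_r·C_b.
Rearranging, Q_w = Q_r·(C_std − C_b)/(C_e − C_std) = 24·(8.2 − 1.5) / (20 − 8.2) = 13.63 m³/s.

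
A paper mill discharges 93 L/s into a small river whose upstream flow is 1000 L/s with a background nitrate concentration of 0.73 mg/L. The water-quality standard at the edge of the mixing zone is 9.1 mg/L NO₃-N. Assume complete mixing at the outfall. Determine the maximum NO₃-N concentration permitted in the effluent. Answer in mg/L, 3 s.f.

99.1 mg/L

93 L/s = 0.093 m³/s.
1000 L/s = 1 m³/s.
Mass balance: 9.1·1.093 = 0.093·Cₑ + 1·0.73.
Cₑ = (9.946 − 0.73) / 0.093 = 99.1 mg/L.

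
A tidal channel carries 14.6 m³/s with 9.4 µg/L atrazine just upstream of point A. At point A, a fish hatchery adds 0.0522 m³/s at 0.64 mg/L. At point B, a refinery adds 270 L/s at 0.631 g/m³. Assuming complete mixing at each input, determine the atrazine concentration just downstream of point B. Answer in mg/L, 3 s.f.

0.0229 mg/L

9.4 µg/L = 0.0094 mg/L.
After input A: C = (14.6·0.0094 + 0.0522·0.64) / 14.65 = 0.01165 mg/L.
270 L/s = 0.27 m³/s.
After input B: C = (14.65·0.01165 + 0.27·0.631) / 14.92 = 0.02285 mg/L.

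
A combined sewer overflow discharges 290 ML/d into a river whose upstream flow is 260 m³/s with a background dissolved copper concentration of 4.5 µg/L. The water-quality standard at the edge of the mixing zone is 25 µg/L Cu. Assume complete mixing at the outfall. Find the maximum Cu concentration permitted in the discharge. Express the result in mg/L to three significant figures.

1.61 mg/L

290 ML/d = 3.356 m³/s.
4.5 µg/L = 0.0045 mg/L.
25 µg/L = 0.025 mg/L.
Mass balance: 0.025·263.4 = 3.356·Cₑ + 260·0.0045.
Cₑ = (6.584 − 1.17) / 3.356 = 1.613 mg/L.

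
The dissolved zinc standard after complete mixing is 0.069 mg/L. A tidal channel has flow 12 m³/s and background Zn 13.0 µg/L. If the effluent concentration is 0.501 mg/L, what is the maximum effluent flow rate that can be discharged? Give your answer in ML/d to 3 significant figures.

134 ML/d

13.0 µg/L = 0.013 mg/L.
Mass balance at complete mixing: C_std·(Q_w + Q_r) = Q_w·C_e + Q_r·C_b.
Rearranging, Q_w = Q_r·(C_std − C_b)/(C_e − C_std) = 12·(0.069 − 0.013) / (0.501 − 0.069) = 1.556 m³/s.
= 134.4 ML/d.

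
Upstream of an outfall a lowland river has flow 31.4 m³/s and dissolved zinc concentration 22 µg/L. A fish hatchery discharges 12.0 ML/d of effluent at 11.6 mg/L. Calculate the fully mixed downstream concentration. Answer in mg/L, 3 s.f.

12.0 ML/d = 0.1389 m³/s.
22 µg/L = 0.022 mg/L.
Flow-weighted mixing gives C = (0.1389·11.6 + 31.4·0.022) / (0.1389 + 31.4) = 2.302/31.54 = 0.07299 mg/L.

0.0730 mg/L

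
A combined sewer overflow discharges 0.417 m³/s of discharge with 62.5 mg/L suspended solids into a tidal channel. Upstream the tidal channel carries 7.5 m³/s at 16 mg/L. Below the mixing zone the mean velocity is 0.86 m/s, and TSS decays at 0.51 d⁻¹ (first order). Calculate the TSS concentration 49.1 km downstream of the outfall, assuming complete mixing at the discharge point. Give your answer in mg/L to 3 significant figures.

13.2 mg/L

After complete mixing, C₀ = (0.417·62.5 + 7.5·16) / 7.917 = 18.45 mg/L.
Travel time t = 4.91e+04 m / 0.86 m/s = 5.709e+04 s = 0.6608 d.
C = 18.45·exp(−0.51·0.6608) = 18.45·0.7139 = 13.17 mg/L.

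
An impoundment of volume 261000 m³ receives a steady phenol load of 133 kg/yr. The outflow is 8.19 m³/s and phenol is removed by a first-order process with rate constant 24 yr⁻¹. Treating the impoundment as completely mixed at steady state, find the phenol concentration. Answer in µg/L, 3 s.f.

Outflow Q = 8.19 m³/s × 3.156e+07 s/yr = 2.585e+08 m³/yr.
Steady-state CSTR mass balance: W = Q·C + k·V·C, so C = W/(Q + kV).
Q + kV = 2.585e+08 + 24·261000 = 2.647e+08 m³/yr.
C = 133/2.647e+08 = 5.024e-07 kg/m³ = 0.0005024 mg/L = 0.5024 µg/L.

0.502 µg/L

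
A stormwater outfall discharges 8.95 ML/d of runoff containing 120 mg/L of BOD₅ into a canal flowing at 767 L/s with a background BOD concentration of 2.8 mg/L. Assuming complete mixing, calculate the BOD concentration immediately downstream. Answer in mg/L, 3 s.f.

8.95 ML/d = 0.1036 m³/s.
767 L/s = 0.767 m³/s.
Conservation of mass across the mixing zone: C = (0.1036·120 + 0.767·2.8) / (0.1036 + 0.767) = 14.58/0.8706 = 16.75 mg/L.

16.7 mg/L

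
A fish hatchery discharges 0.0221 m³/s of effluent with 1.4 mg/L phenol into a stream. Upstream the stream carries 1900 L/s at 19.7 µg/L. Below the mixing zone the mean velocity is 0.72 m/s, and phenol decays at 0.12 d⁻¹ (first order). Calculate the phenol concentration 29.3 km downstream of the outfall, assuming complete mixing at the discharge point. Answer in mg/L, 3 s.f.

1900 L/s = 1.9 m³/s.
19.7 µg/L = 0.0197 mg/L.
After complete mixing, C₀ = (0.0221·1.4 + 1.9·0.0197) / 1.922 = 0.03557 mg/L.
Travel time t = 2.93e+04 m / 0.72 m/s = 4.069e+04 s = 0.471 d.
C = 0.03557·exp(−0.12·0.471) = 0.03557·0.945 = 0.03362 mg/L.

0.0336 mg/L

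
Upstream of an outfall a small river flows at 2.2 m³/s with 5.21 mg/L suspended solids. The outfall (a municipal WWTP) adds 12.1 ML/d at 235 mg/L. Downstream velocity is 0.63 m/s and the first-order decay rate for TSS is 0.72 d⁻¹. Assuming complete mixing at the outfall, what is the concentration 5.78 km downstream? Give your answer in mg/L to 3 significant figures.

17.6 mg/L

12.1 ML/d = 0.14 m³/s.
After complete mixing, C₀ = (0.14·235 + 2.2·5.21) / 2.34 = 18.96 mg/L.
Travel time t = 5780 m / 0.63 m/s = 9175 s = 0.1062 d.
C = 18.96·exp(−0.72·0.1062) = 18.96·0.9264 = 17.57 mg/L.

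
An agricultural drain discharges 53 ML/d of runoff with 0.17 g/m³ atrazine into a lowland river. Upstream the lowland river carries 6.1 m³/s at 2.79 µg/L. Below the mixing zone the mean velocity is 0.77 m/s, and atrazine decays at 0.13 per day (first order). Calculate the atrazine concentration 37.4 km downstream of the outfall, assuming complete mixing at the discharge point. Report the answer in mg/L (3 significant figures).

53 ML/d = 0.6134 m³/s.
2.79 µg/L = 0.00279 mg/L.
After complete mixing, C₀ = (0.6134·0.17 + 6.1·0.00279) / 6.713 = 0.01807 mg/L.
Travel time t = 3.74e+04 m / 0.77 m/s = 4.857e+04 s = 0.5622 d.
C = 0.01807·exp(−0.13·0.5622) = 0.01807·0.9295 = 0.0168 mg/L.

0.0168 mg/L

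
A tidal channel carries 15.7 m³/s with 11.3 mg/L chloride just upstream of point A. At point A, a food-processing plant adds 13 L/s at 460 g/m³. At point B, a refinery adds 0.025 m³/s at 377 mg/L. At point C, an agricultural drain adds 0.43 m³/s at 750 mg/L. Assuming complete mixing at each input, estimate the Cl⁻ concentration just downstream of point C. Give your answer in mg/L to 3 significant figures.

31.9 mg/L

13 L/s = 0.013 m³/s.
After input A: C = (15.7·11.3 + 0.013·460) / 15.71 = 11.67 mg/L.
After input B: C = (15.71·11.67 + 0.025·377) / 15.74 = 12.25 mg/L.
After input C: C = (15.74·12.25 + 0.43·750) / 16.17 = 31.87 mg/L.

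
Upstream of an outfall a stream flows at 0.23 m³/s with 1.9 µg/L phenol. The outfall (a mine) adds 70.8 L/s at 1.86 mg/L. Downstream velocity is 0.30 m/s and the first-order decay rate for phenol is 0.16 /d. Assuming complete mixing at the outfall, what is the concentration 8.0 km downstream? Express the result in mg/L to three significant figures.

0.418 mg/L

70.8 L/s = 0.0708 m³/s.
1.9 µg/L = 0.0019 mg/L.
After complete mixing, C₀ = (0.0708·1.86 + 0.23·0.0019) / 0.3008 = 0.4392 mg/L.
Travel time t = 8000 m / 0.30 m/s = 2.667e+04 s = 0.3086 d.
C = 0.4392·exp(−0.16·0.3086) = 0.4392·0.9518 = 0.4181 mg/L.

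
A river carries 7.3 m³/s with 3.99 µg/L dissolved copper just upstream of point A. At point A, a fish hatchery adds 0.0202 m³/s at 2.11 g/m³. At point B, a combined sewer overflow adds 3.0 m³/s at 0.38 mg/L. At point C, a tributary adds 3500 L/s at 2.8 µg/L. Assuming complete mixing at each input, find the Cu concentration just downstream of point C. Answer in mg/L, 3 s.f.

3.99 µg/L = 0.00399 mg/L.
After input A: C = (7.3·0.00399 + 0.0202·2.11) / 7.32 = 0.009802 mg/L.
After input B: C = (7.32·0.009802 + 3·0.38) / 10.32 = 0.1174 mg/L.
3500 L/s = 3.5 m³/s.
2.8 µg/L = 0.0028 mg/L.
After input C: C = (10.32·0.1174 + 3.5·0.0028) / 13.82 = 0.08839 mg/L.

0.0884 mg/L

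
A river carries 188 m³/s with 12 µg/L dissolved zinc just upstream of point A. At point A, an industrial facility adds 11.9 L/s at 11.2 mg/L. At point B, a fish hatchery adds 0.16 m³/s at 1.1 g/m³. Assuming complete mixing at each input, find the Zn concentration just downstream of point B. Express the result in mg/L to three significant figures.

0.0136 mg/L

12 µg/L = 0.012 mg/L.
11.9 L/s = 0.0119 m³/s.
After input A: C = (188·0.012 + 0.0119·11.2) / 188 = 0.01271 mg/L.
After input B: C = (188·0.01271 + 0.16·1.1) / 188.2 = 0.01363 mg/L.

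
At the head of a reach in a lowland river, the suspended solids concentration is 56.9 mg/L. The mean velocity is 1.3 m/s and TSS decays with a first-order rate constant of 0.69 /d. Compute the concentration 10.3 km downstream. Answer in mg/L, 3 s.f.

53.4 mg/L

Travel time t = 10.3 km / 1.3 m/s = 1.03e+04/1.3 = 7923 s = 0.0917 d.
First-order decay: C = 56.9·exp(−0.69·0.0917) = 56.9·0.9387 = 53.41 mg/L.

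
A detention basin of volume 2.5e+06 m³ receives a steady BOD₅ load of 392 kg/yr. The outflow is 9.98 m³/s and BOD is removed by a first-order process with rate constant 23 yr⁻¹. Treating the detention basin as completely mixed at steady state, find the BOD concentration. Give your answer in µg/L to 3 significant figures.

Outflow Q = 9.98 m³/s × 3.156e+07 s/yr = 3.149e+08 m³/yr.
Steady-state CSTR mass balance: W = Q·C + k·V·C, so C = W/(Q + kV).
Q + kV = 3.149e+08 + 23·2.5e+06 = 3.724e+08 m³/yr.
C = 392/3.724e+08 = 1.053e-06 kg/m³ = 0.001053 mg/L = 1.053 µg/L.

1.05 µg/L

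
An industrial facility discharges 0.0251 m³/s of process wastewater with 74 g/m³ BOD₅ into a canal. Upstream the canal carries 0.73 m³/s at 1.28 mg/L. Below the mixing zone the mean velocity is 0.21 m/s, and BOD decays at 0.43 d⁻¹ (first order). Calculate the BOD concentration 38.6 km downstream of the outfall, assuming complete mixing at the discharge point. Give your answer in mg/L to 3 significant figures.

After complete mixing, C₀ = (0.0251·74 + 0.73·1.28) / 0.7551 = 3.697 mg/L.
Travel time t = 3.86e+04 m / 0.21 m/s = 1.838e+05 s = 2.127 d.
C = 3.697·exp(−0.43·2.127) = 3.697·0.4006 = 1.481 mg/L.

1.48 mg/L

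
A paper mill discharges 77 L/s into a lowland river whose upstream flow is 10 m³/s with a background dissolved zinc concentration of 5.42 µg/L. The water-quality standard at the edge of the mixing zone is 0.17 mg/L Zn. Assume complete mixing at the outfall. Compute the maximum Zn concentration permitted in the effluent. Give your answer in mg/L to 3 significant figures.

77 L/s = 0.077 m³/s.
5.42 µg/L = 0.00542 mg/L.
Mass balance: 0.17·10.08 = 0.077·Cₑ + 10·0.00542.
Cₑ = (1.713 − 0.0542) / 0.077 = 21.54 mg/L.

21.5 mg/L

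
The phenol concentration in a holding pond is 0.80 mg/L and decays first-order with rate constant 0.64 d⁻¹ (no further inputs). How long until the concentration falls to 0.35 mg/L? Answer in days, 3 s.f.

t = ln(C₀/C)/k = ln(0.80/0.35)/0.64 = 0.8267/0.64 = 1.292 d.

1.29 d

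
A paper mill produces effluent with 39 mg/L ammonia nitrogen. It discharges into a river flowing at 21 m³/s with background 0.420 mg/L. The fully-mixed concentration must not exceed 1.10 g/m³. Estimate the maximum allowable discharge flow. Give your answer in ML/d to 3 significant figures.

Mass balance at complete mixing: C_std·(Q_w + Q_r) = Q_w·C_e + Q_r·C_b.
Rearranging, Q_w = Q_r·(C_std − C_b)/(C_e − C_std) = 21·(1.1 − 0.42) / (39 − 1.1) = 0.3768 m³/s.
= 32.55 ML/d.

32.6 ML/d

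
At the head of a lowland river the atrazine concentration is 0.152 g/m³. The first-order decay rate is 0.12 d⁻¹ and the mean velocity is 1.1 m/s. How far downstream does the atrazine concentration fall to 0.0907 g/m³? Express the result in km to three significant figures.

From C = C₀·e^(−kt), t = ln(C₀/C)/k = ln(0.152/0.0907)/0.12 = 0.5163/0.12 = 4.303 d.
Distance = v·t = 1.1 m/s × 3.718e+05 s = 4.089e+05 m = 408.9 km.

409 km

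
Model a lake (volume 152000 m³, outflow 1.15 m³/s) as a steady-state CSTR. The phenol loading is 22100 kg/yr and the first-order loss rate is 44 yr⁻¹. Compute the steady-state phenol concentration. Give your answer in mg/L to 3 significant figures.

Outflow Q = 1.15 m³/s × 3.156e+07 s/yr = 3.629e+07 m³/yr.
Steady-state CSTR mass balance: W = Q·C + k·V·C, so C = W/(Q + kV).
Q + kV = 3.629e+07 + 44·152000 = 4.298e+07 m³/yr.
C = 22100/4.298e+07 = 0.0005142 kg/m³ = 0.5142 mg/L.

0.514 mg/L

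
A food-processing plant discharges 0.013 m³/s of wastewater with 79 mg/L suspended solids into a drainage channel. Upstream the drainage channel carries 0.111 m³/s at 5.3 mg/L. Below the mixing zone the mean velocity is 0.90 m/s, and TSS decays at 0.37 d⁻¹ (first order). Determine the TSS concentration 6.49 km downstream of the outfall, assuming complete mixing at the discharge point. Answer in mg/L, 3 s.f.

12.6 mg/L

After complete mixing, C₀ = (0.013·79 + 0.111·5.3) / 0.124 = 13.03 mg/L.
Travel time t = 6490 m / 0.90 m/s = 7211 s = 0.08346 d.
C = 13.03·exp(−0.37·0.08346) = 13.03·0.9696 = 12.63 mg/L.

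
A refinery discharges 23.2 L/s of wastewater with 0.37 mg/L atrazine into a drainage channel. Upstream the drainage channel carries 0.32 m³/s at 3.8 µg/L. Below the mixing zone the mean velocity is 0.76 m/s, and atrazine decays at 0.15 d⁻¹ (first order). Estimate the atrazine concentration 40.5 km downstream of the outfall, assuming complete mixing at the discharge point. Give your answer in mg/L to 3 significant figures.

0.0260 mg/L

23.2 L/s = 0.0232 m³/s.
3.8 µg/L = 0.0038 mg/L.
After complete mixing, C₀ = (0.0232·0.37 + 0.32·0.0038) / 0.3432 = 0.02855 mg/L.
Travel time t = 4.05e+04 m / 0.76 m/s = 5.329e+04 s = 0.6168 d.
C = 0.02855·exp(−0.15·0.6168) = 0.02855·0.9116 = 0.02603 mg/L.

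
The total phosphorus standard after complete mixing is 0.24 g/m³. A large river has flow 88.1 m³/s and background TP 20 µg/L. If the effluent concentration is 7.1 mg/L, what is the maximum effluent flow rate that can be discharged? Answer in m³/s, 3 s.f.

2.83 m³/s

20 µg/L = 0.02 mg/L.
Mass balance at complete mixing: C_std·(Q_w + Q_r) = Q_w·C_e + Q_r·C_b.
Rearranging, Q_w = Q_r·(C_std − C_b)/(C_e − C_std) = 88.1·(0.24 − 0.02) / (7.1 − 0.24) = 2.825 m³/s.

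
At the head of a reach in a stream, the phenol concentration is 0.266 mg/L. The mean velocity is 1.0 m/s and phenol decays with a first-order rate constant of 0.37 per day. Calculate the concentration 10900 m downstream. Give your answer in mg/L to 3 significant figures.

0.254 mg/L

Travel time t = 10900 m / 1.0 m/s = 1.09e+04/1.0 = 1.09e+04 s = 0.1262 d.
First-order decay: C = 0.266·exp(−0.37·0.1262) = 0.266·0.9544 = 0.2539 mg/L.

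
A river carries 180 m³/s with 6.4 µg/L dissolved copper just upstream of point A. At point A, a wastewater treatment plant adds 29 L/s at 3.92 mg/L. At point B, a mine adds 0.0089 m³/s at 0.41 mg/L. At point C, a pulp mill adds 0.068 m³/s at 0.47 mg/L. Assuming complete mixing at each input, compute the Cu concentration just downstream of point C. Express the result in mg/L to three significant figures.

0.00723 mg/L

6.4 µg/L = 0.0064 mg/L.
29 L/s = 0.029 m³/s.
After input A: C = (180·0.0064 + 0.029·3.92) / 180 = 0.00703 mg/L.
After input B: C = (180·0.00703 + 0.0089·0.41) / 180 = 0.00705 mg/L.
After input C: C = (180·0.00705 + 0.068·0.47) / 180.1 = 0.007225 mg/L.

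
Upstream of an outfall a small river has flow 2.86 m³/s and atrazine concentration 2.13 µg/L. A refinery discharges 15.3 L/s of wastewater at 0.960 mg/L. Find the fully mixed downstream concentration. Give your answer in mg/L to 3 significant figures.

0.00723 mg/L

15.3 L/s = 0.0153 m³/s.
2.13 µg/L = 0.00213 mg/L.
Conservation of mass across the mixing zone: C = (0.0153·0.96 + 2.86·0.00213) / (0.0153 + 2.86) = 0.02078/2.875 = 0.007227 mg/L.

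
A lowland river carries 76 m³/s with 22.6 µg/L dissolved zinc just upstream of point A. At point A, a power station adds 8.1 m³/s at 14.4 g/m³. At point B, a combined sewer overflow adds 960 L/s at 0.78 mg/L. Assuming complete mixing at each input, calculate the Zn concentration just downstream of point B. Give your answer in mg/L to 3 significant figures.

22.6 µg/L = 0.0226 mg/L.
After input A: C = (76·0.0226 + 8.1·14.4) / 84.1 = 1.407 mg/L.
960 L/s = 0.96 m³/s.
After input B: C = (84.1·1.407 + 0.96·0.78) / 85.06 = 1.4 mg/L.

1.40 mg/L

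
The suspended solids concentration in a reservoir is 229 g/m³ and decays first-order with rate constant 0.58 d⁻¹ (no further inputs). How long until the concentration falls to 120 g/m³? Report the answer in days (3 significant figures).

t = ln(C₀/C)/k = ln(229/120)/0.58 = 0.6462/0.58 = 1.114 d.

1.11 d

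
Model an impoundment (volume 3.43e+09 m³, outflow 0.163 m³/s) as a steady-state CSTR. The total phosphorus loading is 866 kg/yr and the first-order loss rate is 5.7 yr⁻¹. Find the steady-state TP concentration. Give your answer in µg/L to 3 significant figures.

Outflow Q = 0.163 m³/s × 3.156e+07 s/yr = 5.144e+06 m³/yr.
Steady-state CSTR mass balance: W = Q·C + k·V·C, so C = W/(Q + kV).
Q + kV = 5.144e+06 + 5.7·3.43e+09 = 1.956e+10 m³/yr.
C = 866/1.956e+10 = 4.428e-08 kg/m³ = 4.428e-05 mg/L = 0.04428 µg/L.

0.0443 µg/L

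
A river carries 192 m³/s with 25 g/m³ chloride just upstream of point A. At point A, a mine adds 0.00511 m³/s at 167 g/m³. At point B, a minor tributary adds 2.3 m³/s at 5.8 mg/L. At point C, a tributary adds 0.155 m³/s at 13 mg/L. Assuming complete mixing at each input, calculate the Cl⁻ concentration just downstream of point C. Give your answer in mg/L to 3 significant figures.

After input A: C = (192·25 + 0.00511·167) / 192 = 25 mg/L.
After input B: C = (192·25 + 2.3·5.8) / 194.3 = 24.78 mg/L.
After input C: C = (194.3·24.78 + 0.155·13) / 194.5 = 24.77 mg/L.

24.8 mg/L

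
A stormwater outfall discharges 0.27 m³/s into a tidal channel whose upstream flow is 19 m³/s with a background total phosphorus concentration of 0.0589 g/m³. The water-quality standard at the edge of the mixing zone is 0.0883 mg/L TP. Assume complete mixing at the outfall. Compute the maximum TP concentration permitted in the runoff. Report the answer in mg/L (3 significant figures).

2.16 mg/L

Mass balance: 0.0883·19.27 = 0.27·Cₑ + 19·0.0589.
Cₑ = (1.702 − 1.119) / 0.27 = 2.157 mg/L.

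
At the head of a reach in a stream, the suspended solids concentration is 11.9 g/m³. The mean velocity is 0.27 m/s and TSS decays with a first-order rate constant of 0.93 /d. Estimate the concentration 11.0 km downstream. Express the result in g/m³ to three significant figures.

Travel time t = 11.0 km / 0.27 m/s = 1.1e+04/0.27 = 4.074e+04 s = 0.4715 d.
First-order decay: C = 11.9·exp(−0.93·0.4715) = 11.9·0.645 = 7.675 g/m³.

7.68 g/m³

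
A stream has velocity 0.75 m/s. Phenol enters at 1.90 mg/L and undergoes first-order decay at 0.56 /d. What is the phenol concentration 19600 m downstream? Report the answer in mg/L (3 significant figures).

1.60 mg/L

Travel time t = 19600 m / 0.75 m/s = 1.96e+04/0.75 = 2.613e+04 s = 0.3025 d.
First-order decay: C = 1.90·exp(−0.56·0.3025) = 1.90·0.8442 = 1.604 mg/L.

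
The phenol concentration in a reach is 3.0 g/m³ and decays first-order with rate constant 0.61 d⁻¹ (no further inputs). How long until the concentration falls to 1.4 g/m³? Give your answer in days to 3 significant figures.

t = ln(C₀/C)/k = ln(3.0/1.4)/0.61 = 0.7621/0.61 = 1.249 d.

1.25 d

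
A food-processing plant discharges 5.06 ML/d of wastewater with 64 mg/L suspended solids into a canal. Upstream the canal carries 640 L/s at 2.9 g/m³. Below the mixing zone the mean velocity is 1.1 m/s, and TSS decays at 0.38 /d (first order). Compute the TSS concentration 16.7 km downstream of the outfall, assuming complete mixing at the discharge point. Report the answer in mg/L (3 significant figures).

5.06 ML/d = 0.05856 m³/s.
640 L/s = 0.64 m³/s.
After complete mixing, C₀ = (0.05856·64 + 0.64·2.9) / 0.6986 = 8.022 mg/L.
Travel time t = 1.67e+04 m / 1.1 m/s = 1.518e+04 s = 0.1757 d.
C = 8.022·exp(−0.38·0.1757) = 8.022·0.9354 = 7.504 mg/L.

7.50 mg/L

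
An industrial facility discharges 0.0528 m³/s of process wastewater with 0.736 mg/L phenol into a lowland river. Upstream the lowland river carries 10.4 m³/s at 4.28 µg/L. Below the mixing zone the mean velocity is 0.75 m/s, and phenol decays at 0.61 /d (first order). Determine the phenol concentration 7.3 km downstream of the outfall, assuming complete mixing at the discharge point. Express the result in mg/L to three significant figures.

4.28 µg/L = 0.00428 mg/L.
After complete mixing, C₀ = (0.0528·0.736 + 10.4·0.00428) / 10.45 = 0.007976 mg/L.
Travel time t = 7300 m / 0.75 m/s = 9733 s = 0.1127 d.
C = 0.007976·exp(−0.61·0.1127) = 0.007976·0.9336 = 0.007446 mg/L.

0.00745 mg/L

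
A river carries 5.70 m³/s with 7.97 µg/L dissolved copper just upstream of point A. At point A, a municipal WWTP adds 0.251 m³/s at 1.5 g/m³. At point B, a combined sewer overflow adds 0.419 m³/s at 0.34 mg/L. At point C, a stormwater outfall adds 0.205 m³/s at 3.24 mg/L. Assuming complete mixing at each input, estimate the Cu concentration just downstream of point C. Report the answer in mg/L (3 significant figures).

0.187 mg/L

7.97 µg/L = 0.00797 mg/L.
After input A: C = (5.7·0.00797 + 0.251·1.5) / 5.951 = 0.0709 mg/L.
After input B: C = (5.951·0.0709 + 0.419·0.34) / 6.37 = 0.0886 mg/L.
After input C: C = (6.37·0.0886 + 0.205·3.24) / 6.575 = 0.1869 mg/L.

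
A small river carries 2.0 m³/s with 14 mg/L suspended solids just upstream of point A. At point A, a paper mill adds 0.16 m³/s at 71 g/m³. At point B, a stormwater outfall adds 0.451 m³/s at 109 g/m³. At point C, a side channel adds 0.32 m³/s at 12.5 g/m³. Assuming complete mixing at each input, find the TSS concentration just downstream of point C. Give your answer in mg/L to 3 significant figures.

After input A: C = (2·14 + 0.16·71) / 2.16 = 18.22 mg/L.
After input B: C = (2.16·18.22 + 0.451·109) / 2.611 = 33.9 mg/L.
After input C: C = (2.611·33.9 + 0.32·12.5) / 2.931 = 31.57 mg/L.

31.6 mg/L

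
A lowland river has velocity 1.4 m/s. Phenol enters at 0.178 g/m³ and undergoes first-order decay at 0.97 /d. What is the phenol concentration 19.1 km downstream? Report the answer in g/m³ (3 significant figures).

Travel time t = 19.1 km / 1.4 m/s = 1.91e+04/1.4 = 1.364e+04 s = 0.1579 d.
First-order decay: C = 0.178·exp(−0.97·0.1579) = 0.178·0.858 = 0.1527 g/m³.

0.153 g/m³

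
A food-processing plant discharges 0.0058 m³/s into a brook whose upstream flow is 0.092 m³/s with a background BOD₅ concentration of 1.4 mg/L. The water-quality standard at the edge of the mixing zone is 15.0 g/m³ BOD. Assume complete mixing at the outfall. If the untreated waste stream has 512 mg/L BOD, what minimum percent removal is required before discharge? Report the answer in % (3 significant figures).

54.9 %

Mass balance: 15·0.0978 = 0.0058·Cₑ + 0.092·1.4.
Cₑ = (1.467 − 0.1288) / 0.0058 = 230.7 mg/L.
Required removal = 1 − 230.7/512 = 54.94 %.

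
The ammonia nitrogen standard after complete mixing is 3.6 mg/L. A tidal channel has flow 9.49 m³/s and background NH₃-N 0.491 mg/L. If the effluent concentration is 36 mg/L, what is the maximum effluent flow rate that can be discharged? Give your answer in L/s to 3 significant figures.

911 L/s

Mass balance at complete mixing: C_std·(Q_w + Q_r) = Q_w·C_e + Q_r·C_b.
Rearranging, Q_w = Q_r·(C_std − C_b)/(C_e − C_std) = 9.49·(3.6 − 0.491) / (36 − 3.6) = 0.9106 m³/s.
= 910.6 L/s.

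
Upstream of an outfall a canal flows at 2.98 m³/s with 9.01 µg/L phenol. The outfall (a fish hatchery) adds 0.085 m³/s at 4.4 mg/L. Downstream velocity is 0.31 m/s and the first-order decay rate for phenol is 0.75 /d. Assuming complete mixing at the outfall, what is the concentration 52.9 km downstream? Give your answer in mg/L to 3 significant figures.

9.01 µg/L = 0.00901 mg/L.
After complete mixing, C₀ = (0.085·4.4 + 2.98·0.00901) / 3.065 = 0.1308 mg/L.
Travel time t = 5.29e+04 m / 0.31 m/s = 1.706e+05 s = 1.975 d.
C = 0.1308·exp(−0.75·1.975) = 0.1308·0.2273 = 0.02973 mg/L.

0.0297 mg/L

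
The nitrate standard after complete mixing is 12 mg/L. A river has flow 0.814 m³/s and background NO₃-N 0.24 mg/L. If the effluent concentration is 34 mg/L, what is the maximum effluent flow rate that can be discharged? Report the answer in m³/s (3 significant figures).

Mass balance at complete mixing: C_std·(Q_w + Q_r) = Q_w·C_e + Q_r·C_b.
Rearranging, Q_w = Q_r·(C_std − C_b)/(C_e − C_std) = 0.814·(12 − 0.24) / (34 − 12) = 0.4351 m³/s.

0.435 m³/s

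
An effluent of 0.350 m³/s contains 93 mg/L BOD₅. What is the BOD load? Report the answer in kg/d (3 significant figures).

Mass flux = Q·C = 0.35 m³/s × 93 g/m³ = 32.55 g/s.
= 32.55 g/s × 86.4 = 2812 kg/d.

2810 kg/d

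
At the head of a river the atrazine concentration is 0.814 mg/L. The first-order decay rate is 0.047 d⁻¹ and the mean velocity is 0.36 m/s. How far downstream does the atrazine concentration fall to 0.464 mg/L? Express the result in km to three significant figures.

From C = C₀·e^(−kt), t = ln(C₀/C)/k = ln(0.814/0.464)/0.047 = 0.5621/0.047 = 11.96 d.
Distance = v·t = 0.36 m/s × 1.033e+06 s = 3.72e+05 m = 372 km.

372 km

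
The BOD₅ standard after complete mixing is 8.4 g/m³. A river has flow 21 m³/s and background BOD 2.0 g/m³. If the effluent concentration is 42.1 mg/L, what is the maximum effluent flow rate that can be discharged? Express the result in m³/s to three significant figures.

3.99 m³/s

Mass balance at complete mixing: C_std·(Q_w + Q_r) = Q_w·C_e + Q_r·C_b.
Rearranging, Q_w = Q_r·(C_std − C_b)/(C_e − C_std) = 21·(8.4 − 2) / (42.1 − 8.4) = 3.988 m³/s.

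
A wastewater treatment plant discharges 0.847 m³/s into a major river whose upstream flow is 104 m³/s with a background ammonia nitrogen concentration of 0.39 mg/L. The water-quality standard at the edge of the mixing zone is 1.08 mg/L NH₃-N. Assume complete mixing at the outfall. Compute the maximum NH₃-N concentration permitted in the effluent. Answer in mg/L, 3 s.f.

Mass balance: 1.08·104.8 = 0.847·Cₑ + 104·0.39.
Cₑ = (113.2 − 40.56) / 0.847 = 85.8 mg/L.

85.8 mg/L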